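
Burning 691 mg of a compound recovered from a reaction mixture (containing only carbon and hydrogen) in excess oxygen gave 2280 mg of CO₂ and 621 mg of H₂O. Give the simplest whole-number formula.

mol C = 2.28 g CO₂ ÷ 44.009 g/mol = 0.05181 mol
mol H = 2 × 0.621 g H₂O ÷ 18.015 g/mol = 0.06894 mol
Divide by the smallest (0.05181 mol): C 1.000, H 1.331
Multiplying each by 3 gives whole numbers: C 3.00, H 3.99

C3H4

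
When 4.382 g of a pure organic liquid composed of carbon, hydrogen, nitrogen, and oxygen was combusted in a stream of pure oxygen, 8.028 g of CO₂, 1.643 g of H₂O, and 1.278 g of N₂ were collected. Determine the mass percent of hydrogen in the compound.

4.20%

mol C = 8.028 g CO₂ ÷ 44.009 g/mol = 0.18242 mol
mol H = 2 × 1.643 g H₂O ÷ 18.015 g/mol = 0.18240 mol
mol N = 2 × 1.278 g N₂ ÷ 28.014 g/mol = 0.091240 mol
mass O = 4.382 − (2.1910 + 0.18386 + 1.2780) = 0.72912 g → mol O = 0.72912 ÷ 15.999 = 0.045573 mol
mass % H = 0.18386 g ÷ 4.382 g × 100%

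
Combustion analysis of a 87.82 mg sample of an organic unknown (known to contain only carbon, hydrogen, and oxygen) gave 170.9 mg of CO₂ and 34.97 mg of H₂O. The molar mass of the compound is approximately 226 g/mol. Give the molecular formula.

C10H10O6

mol C = 0.1709 g CO₂ ÷ 44.009 g/mol = 0.0038833 mol
mol H = 2 × 0.03497 g H₂O ÷ 18.015 g/mol = 0.0038823 mol
mass O = 0.08782 − (0.046642 + 0.0039134) = 0.037264 g → mol O = 0.037264 ÷ 15.999 = 0.0023292 mol
Divide by the smallest (0.0023292 mol): C 1.667, H 1.667, O 1.000
Multiplying each by 3 gives whole numbers: C 5.00, H 5.00, O 3.00
Empirical formula: C5H5O3
Empirical-formula mass = 113.09 g/mol; 226 ÷ 113.09 ≈ 2, so the molecular formula is C10H10O6.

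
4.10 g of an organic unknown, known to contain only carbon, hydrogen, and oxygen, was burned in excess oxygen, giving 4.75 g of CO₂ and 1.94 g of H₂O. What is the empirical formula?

C2H4O3

mol C = 4.75 g CO₂ ÷ 44.009 g/mol = 0.1079 mol
mol H = 2 × 1.94 g H₂O ÷ 18.015 g/mol = 0.2154 mol
mass O = 4.10 − (1.296 + 0.2171) = 2.587 g → mol O = 2.587 ÷ 15.999 = 0.1617 mol
Divide by the smallest (0.1079 mol): C 1.000, H 1.995, O 1.498
Multiplying each by 2 gives whole numbers: C 2.00, H 3.99, O 3.00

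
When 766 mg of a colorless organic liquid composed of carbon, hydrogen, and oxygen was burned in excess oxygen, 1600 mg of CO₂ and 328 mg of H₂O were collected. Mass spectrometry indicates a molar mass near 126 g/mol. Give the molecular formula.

C6H6O3

mol C = 1.60 g CO₂ ÷ 44.009 g/mol = 0.03636 mol
mol H = 2 × 0.328 g H₂O ÷ 18.015 g/mol = 0.03641 mol
mass O = 0.766 − (0.4367 + 0.03671) = 0.2926 g → mol O = 0.2926 ÷ 15.999 = 0.01829 mol
Divide by the smallest (0.01829 mol): C 1.988, H 1.991, O 1.000
Empirical formula: C2H2O
Empirical-formula mass = 42.04 g/mol; 126 ÷ 42.04 ≈ 3, so the molecular formula is C6H6O3.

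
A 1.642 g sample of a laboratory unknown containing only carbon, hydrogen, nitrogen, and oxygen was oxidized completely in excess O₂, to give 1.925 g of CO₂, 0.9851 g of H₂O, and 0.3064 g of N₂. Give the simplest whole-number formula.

C2H5NO2

mol C = 1.925 g CO₂ ÷ 44.009 g/mol = 0.043741 mol
mol H = 2 × 0.9851 g H₂O ÷ 18.015 g/mol = 0.10936 mol
mol N = 2 × 0.3064 g N₂ ÷ 28.014 g/mol = 0.021875 mol
mass O = 1.642 − (0.52537 + 0.11024 + 0.30640) = 0.69999 g → mol O = 0.69999 ÷ 15.999 = 0.043752 mol
Divide by the smallest (0.021875 mol): C 2.000, H 5.000, N 1.000, O 2.000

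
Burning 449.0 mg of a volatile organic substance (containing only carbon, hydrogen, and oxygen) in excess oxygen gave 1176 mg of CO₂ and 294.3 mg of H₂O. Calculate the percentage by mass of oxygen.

mol C = 1.176 g CO₂ ÷ 44.009 g/mol = 0.026722 mol
mol H = 2 × 0.2943 g H₂O ÷ 18.015 g/mol = 0.032673 mol
mass O = 0.4490 − (0.32096 + 0.032934) = 0.095110 g → mol O = 0.095110 ÷ 15.999 = 0.0059448 mol
mass % O = 0.095110 g ÷ 0.4490 g × 100%

21.18%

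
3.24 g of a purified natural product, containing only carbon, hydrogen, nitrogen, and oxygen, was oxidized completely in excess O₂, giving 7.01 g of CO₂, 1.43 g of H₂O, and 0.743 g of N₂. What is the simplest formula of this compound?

mol C = 7.01 g CO₂ ÷ 44.009 g/mol = 0.1593 mol
mol H = 2 × 1.43 g H₂O ÷ 18.015 g/mol = 0.1588 mol
mol N = 2 × 0.743 g N₂ ÷ 28.014 g/mol = 0.05304 mol
mass O = 3.24 − (1.913 + 0.1600 + 0.7430) = 0.4238 g → mol O = 0.4238 ÷ 15.999 = 0.02649 mol
Divide by the smallest (0.02649 mol): C 6.013, H 5.993, N 2.003, O 1.000

C6H6N2O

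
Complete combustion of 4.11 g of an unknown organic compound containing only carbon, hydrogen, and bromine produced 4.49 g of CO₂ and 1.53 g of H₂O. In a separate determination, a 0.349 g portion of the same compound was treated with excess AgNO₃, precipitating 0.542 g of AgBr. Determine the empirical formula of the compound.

C3H5Br

mol C = 4.49 g CO₂ ÷ 44.009 g/mol = 0.1020 mol
mol H = 2 × 1.53 g H₂O ÷ 18.015 g/mol = 0.1699 mol
From the AgBr data: mol Br per gram of compound = (0.542 ÷ 187.772) ÷ 0.349 = 0.008271 mol/g, so in the 4.11 g combustion sample mol Br = 0.03399 mol
Divide by the smallest (0.03399 mol): C 3.001, H 4.997, Br 1.000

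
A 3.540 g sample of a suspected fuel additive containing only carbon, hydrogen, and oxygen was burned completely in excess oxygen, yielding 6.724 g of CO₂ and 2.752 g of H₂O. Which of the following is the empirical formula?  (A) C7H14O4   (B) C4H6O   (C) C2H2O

(A) C7H14O4

mol C = 6.724 g CO₂ ÷ 44.009 g/mol = 0.15279 mol
mol H = 2 × 2.752 g H₂O ÷ 18.015 g/mol = 0.30552 mol
mass O = 3.540 − (1.8351 + 0.30797) = 1.3969 g → mol O = 1.3969 ÷ 15.999 = 0.087312 mol
Divide by the smallest (0.087312 mol): C 1.750, H 3.499, O 1.000
Multiplying each by 4 gives whole numbers: C 7.00, H 14.00, O 4.00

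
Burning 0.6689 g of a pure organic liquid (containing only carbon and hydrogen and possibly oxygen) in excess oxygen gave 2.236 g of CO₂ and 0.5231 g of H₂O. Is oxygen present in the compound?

mol C = 2.236 g CO₂ ÷ 44.009 g/mol = 0.050808 mol
mol H = 2 × 0.5231 g H₂O ÷ 18.015 g/mol = 0.058074 mol
C and H together account for 0.66879 g — essentially the entire 0.6689 g sample — so the compound contains no oxygen.

no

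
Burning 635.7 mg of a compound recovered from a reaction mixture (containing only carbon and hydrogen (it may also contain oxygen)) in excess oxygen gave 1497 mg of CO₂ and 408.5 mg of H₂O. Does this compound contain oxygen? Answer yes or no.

mol C = 1.497 g CO₂ ÷ 44.009 g/mol = 0.034016 mol
mol H = 2 × 0.4085 g H₂O ÷ 18.015 g/mol = 0.045351 mol
C and H account for only 0.45428 g of the 0.6357 g sample; the remaining 0.18142 g must be oxygen.

yes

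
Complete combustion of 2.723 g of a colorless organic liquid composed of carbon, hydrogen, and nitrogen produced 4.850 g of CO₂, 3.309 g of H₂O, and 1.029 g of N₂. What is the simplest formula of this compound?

mol C = 4.850 g CO₂ ÷ 44.009 g/mol = 0.11020 mol
mol H = 2 × 3.309 g H₂O ÷ 18.015 g/mol = 0.36736 mol
mol N = 2 × 1.029 g N₂ ÷ 28.014 g/mol = 0.073463 mol
Divide by the smallest (0.073463 mol): C 1.500, H 5.001, N 1.000
Multiplying each by 2 gives whole numbers: C 3.00, H 10.00, N 2.00

C3H10N2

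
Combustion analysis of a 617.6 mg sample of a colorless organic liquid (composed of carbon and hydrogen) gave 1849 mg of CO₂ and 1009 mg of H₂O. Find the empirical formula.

mol C = 1.849 g CO₂ ÷ 44.009 g/mol = 0.042014 mol
mol H = 2 × 1.009 g H₂O ÷ 18.015 g/mol = 0.11202 mol
Divide by the smallest (0.042014 mol): C 1.000, H 2.666
Multiplying each by 3 gives whole numbers: C 3.00, H 8.00

C3H8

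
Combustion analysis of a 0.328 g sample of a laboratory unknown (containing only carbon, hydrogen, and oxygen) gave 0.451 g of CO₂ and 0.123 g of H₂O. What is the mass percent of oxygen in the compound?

58.3%

mol C = 0.451 g CO₂ ÷ 44.009 g/mol = 0.01025 mol
mol H = 2 × 0.123 g H₂O ÷ 18.015 g/mol = 0.01366 mol
mass O = 0.328 − (0.1231 + 0.01376) = 0.1911 g → mol O = 0.1911 ÷ 15.999 = 0.01195 mol
mass % O = 0.1911 g ÷ 0.328 g × 100%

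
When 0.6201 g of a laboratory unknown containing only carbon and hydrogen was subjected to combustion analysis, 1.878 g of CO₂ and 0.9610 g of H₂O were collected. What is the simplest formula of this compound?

C2H5

mol C = 1.878 g CO₂ ÷ 44.009 g/mol = 0.042673 mol
mol H = 2 × 0.9610 g H₂O ÷ 18.015 g/mol = 0.10669 mol
Divide by the smallest (0.042673 mol): C 1.000, H 2.500
Multiplying each by 2 gives whole numbers: C 2.00, H 5.00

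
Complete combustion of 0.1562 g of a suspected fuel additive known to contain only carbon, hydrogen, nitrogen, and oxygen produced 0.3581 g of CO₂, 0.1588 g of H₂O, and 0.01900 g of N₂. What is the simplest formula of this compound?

C6H13NO

mol C = 0.3581 g CO₂ ÷ 44.009 g/mol = 0.0081370 mol
mol H = 2 × 0.1588 g H₂O ÷ 18.015 g/mol = 0.017630 mol
mol N = 2 × 0.01900 g N₂ ÷ 28.014 g/mol = 0.0013565 mol
mass O = 0.1562 − (0.097733 + 0.017771 + 0.019000) = 0.021696 g → mol O = 0.021696 ÷ 15.999 = 0.0013561 mol
Divide by the smallest (0.0013561 mol): C 6.000, H 13.000, N 1.000, O 1.000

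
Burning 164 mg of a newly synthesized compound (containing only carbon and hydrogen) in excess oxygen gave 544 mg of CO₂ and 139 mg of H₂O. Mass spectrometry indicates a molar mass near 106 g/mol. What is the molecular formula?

mol C = 0.544 g CO₂ ÷ 44.009 g/mol = 0.01236 mol
mol H = 2 × 0.139 g H₂O ÷ 18.015 g/mol = 0.01543 mol
Divide by the smallest (0.01236 mol): C 1.000, H 1.248
Multiplying each by 4 gives whole numbers: C 4.00, H 4.99
Empirical formula: C4H5
Empirical-formula mass = 53.08 g/mol; 106 ÷ 53.08 ≈ 2, so the molecular formula is C8H10.

C8H10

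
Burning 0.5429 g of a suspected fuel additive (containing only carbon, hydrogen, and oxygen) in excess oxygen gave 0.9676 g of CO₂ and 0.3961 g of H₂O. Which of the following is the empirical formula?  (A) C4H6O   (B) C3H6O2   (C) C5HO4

(B) C3H6O2

mol C = 0.9676 g CO₂ ÷ 44.009 g/mol = 0.021986 mol
mol H = 2 × 0.3961 g H₂O ÷ 18.015 g/mol = 0.043974 mol
mass O = 0.5429 − (0.26408 + 0.044326) = 0.23449 g → mol O = 0.23449 ÷ 15.999 = 0.014657 mol
Divide by the smallest (0.014657 mol): C 1.500, H 3.000, O 1.000
Multiplying each by 2 gives whole numbers: C 3.00, H 6.00, O 2.00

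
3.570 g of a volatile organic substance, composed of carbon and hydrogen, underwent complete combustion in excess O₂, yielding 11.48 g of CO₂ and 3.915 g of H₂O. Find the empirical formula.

mol C = 11.48 g CO₂ ÷ 44.009 g/mol = 0.26086 mol
mol H = 2 × 3.915 g H₂O ÷ 18.015 g/mol = 0.43464 mol
Divide by the smallest (0.26086 mol): C 1.000, H 1.666
Multiplying each by 3 gives whole numbers: C 3.00, H 5.00

C3H5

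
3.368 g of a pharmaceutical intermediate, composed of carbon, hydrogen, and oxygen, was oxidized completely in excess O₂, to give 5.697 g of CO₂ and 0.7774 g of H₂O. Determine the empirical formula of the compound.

mol C = 5.697 g CO₂ ÷ 44.009 g/mol = 0.12945 mol
mol H = 2 × 0.7774 g H₂O ÷ 18.015 g/mol = 0.086306 mol
mass O = 3.368 − (1.5548 + 0.086996) = 1.7262 g → mol O = 1.7262 ÷ 15.999 = 0.10789 mol
Divide by the smallest (0.086306 mol): C 1.500, H 1.000, O 1.250
Multiplying each by 4 gives whole numbers: C 6.00, H 4.00, O 5.00

C6H4O5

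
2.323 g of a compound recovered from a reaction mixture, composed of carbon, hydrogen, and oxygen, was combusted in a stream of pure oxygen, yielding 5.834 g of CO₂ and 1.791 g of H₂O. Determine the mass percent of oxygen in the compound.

22.83%

mol C = 5.834 g CO₂ ÷ 44.009 g/mol = 0.13256 mol
mol H = 2 × 1.791 g H₂O ÷ 18.015 g/mol = 0.19883 mol
mass O = 2.323 − (1.5922 + 0.20042) = 0.53035 g → mol O = 0.53035 ÷ 15.999 = 0.033149 mol
mass % O = 0.53035 g ÷ 2.323 g × 100%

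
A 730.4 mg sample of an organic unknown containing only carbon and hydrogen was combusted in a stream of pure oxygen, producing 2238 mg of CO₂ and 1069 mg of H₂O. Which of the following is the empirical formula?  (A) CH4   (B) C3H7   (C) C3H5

mol C = 2.238 g CO₂ ÷ 44.009 g/mol = 0.050853 mol
mol H = 2 × 1.069 g H₂O ÷ 18.015 g/mol = 0.11868 mol
Divide by the smallest (0.050853 mol): C 1.000, H 2.334
Multiplying each by 3 gives whole numbers: C 3.00, H 7.00

(B) C3H7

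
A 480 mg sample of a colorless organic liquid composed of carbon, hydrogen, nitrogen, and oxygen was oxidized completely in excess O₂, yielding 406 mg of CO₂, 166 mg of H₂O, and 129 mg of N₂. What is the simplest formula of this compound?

C2H4N2O3

mol C = 0.406 g CO₂ ÷ 44.009 g/mol = 0.009225 mol
mol H = 2 × 0.166 g H₂O ÷ 18.015 g/mol = 0.01843 mol
mol N = 2 × 0.129 g N₂ ÷ 28.014 g/mol = 0.009210 mol
mass O = 0.480 − (0.1108 + 0.01858 + 0.1290) = 0.2216 g → mol O = 0.2216 ÷ 15.999 = 0.01385 mol
Divide by the smallest (0.009210 mol): C 1.002, H 2.001, N 1.000, O 1.504
Multiplying each by 2 gives whole numbers: C 2.00, H 4.00, N 2.00, O 3.01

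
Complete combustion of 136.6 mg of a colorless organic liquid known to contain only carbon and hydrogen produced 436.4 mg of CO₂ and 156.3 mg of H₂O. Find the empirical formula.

mol C = 0.4364 g CO₂ ÷ 44.009 g/mol = 0.0099162 mol
mol H = 2 × 0.1563 g H₂O ÷ 18.015 g/mol = 0.017352 mol
Divide by the smallest (0.0099162 mol): C 1.000, H 1.750
Multiplying each by 4 gives whole numbers: C 4.00, H 7.00

C4H7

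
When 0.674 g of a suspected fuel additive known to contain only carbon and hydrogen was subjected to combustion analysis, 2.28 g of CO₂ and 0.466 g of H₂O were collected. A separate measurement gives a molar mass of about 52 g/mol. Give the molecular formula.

mol C = 2.28 g CO₂ ÷ 44.009 g/mol = 0.05181 mol
mol H = 2 × 0.466 g H₂O ÷ 18.015 g/mol = 0.05173 mol
Divide by the smallest (0.05173 mol): C 1.001, H 1.000
Empirical formula: CH
Empirical-formula mass = 13.02 g/mol; 52 ÷ 13.02 ≈ 4, so the molecular formula is C4H4.

C4H4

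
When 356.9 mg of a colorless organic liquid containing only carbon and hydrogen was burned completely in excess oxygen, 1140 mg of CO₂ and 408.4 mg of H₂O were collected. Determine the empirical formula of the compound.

mol C = 1.140 g CO₂ ÷ 44.009 g/mol = 0.025904 mol
mol H = 2 × 0.4084 g H₂O ÷ 18.015 g/mol = 0.045340 mol
Divide by the smallest (0.025904 mol): C 1.000, H 1.750
Multiplying each by 4 gives whole numbers: C 4.00, H 7.00

C4H7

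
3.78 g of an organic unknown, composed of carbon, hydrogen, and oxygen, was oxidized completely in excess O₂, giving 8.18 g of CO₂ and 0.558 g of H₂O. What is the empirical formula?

C6H2O3

mol C = 8.18 g CO₂ ÷ 44.009 g/mol = 0.1859 mol
mol H = 2 × 0.558 g H₂O ÷ 18.015 g/mol = 0.06195 mol
mass O = 3.78 − (2.232 + 0.06244) = 1.485 g → mol O = 1.485 ÷ 15.999 = 0.09282 mol
Divide by the smallest (0.06195 mol): C 3.000, H 1.000, O 1.498
Multiplying each by 2 gives whole numbers: C 6.00, H 2.00, O 3.00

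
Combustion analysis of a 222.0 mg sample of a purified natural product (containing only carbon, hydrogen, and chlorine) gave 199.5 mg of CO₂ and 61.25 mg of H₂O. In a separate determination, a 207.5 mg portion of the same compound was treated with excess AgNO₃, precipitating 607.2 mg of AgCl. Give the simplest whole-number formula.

mol C = 0.1995 g CO₂ ÷ 44.009 g/mol = 0.0045332 mol
mol H = 2 × 0.06125 g H₂O ÷ 18.015 g/mol = 0.0067999 mol
From the AgCl data: mol Cl per gram of compound = (0.6072 ÷ 143.318) ÷ 0.2075 = 0.020418 mol/g, so in the 0.2220 g combustion sample mol Cl = 0.0045328 mol
Divide by the smallest (0.0045328 mol): C 1.000, H 1.500, Cl 1.000
Multiplying each by 2 gives whole numbers: C 2.00, H 3.00, Cl 2.00

C2H3Cl2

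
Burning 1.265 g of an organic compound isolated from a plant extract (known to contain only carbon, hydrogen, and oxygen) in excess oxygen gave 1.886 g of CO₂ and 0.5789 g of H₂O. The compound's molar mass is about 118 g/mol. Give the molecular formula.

mol C = 1.886 g CO₂ ÷ 44.009 g/mol = 0.042855 mol
mol H = 2 × 0.5789 g H₂O ÷ 18.015 g/mol = 0.064269 mol
mass O = 1.265 − (0.51473 + 0.064783) = 0.68549 g → mol O = 0.68549 ÷ 15.999 = 0.042846 mol
Divide by the smallest (0.042846 mol): C 1.000, H 1.500, O 1.000
Multiplying each by 2 gives whole numbers: C 2.00, H 3.00, O 2.00
Empirical formula: C2H3O2
Empirical-formula mass = 59.04 g/mol; 118 ÷ 59.04 ≈ 2, so the molecular formula is C4H6O4.

C4H6O4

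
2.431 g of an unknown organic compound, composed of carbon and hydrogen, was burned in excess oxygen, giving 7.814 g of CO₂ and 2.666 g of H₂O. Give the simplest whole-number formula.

mol C = 7.814 g CO₂ ÷ 44.009 g/mol = 0.17755 mol
mol H = 2 × 2.666 g H₂O ÷ 18.015 g/mol = 0.29598 mol
Divide by the smallest (0.17755 mol): C 1.000, H 1.667
Multiplying each by 3 gives whole numbers: C 3.00, H 5.00

C3H5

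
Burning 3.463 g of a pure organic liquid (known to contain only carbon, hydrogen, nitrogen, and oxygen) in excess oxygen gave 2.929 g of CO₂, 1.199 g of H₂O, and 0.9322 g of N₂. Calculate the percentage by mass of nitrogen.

mol C = 2.929 g CO₂ ÷ 44.009 g/mol = 0.066555 mol
mol H = 2 × 1.199 g H₂O ÷ 18.015 g/mol = 0.13311 mol
mol N = 2 × 0.9322 g N₂ ÷ 28.014 g/mol = 0.066552 mol
mass O = 3.463 − (0.79939 + 0.13418 + 0.93220) = 1.5972 g → mol O = 1.5972 ÷ 15.999 = 0.099834 mol
mass % N = 0.93220 g ÷ 3.463 g × 100%

26.92%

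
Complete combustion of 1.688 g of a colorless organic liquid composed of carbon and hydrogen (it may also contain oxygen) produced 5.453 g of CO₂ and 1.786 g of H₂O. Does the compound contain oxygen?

no

mol C = 5.453 g CO₂ ÷ 44.009 g/mol = 0.12391 mol
mol H = 2 × 1.786 g H₂O ÷ 18.015 g/mol = 0.19828 mol
C and H together account for 1.6881 g — essentially the entire 1.688 g sample — so the compound contains no oxygen.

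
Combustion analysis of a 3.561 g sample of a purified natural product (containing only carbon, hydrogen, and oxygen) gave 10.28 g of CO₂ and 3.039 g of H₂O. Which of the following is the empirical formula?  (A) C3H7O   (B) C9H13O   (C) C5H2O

(B) C9H13O

mol C = 10.28 g CO₂ ÷ 44.009 g/mol = 0.23359 mol
mol H = 2 × 3.039 g H₂O ÷ 18.015 g/mol = 0.33739 mol
mass O = 3.561 − (2.8056 + 0.34008) = 0.41528 g → mol O = 0.41528 ÷ 15.999 = 0.025957 mol
Divide by the smallest (0.025957 mol): C 8.999, H 12.998, O 1.000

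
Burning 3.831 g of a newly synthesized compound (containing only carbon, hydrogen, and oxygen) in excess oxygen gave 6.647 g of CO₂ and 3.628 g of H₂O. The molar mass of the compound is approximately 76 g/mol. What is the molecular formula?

mol C = 6.647 g CO₂ ÷ 44.009 g/mol = 0.15104 mol
mol H = 2 × 3.628 g H₂O ÷ 18.015 g/mol = 0.40278 mol
mass O = 3.831 − (1.8141 + 0.40600) = 1.6109 g → mol O = 1.6109 ÷ 15.999 = 0.10069 mol
Divide by the smallest (0.10069 mol): C 1.500, H 4.000, O 1.000
Multiplying each by 2 gives whole numbers: C 3.00, H 8.00, O 2.00
Empirical formula: C3H8O2
Empirical-formula mass = 76.09 g/mol; 76 ÷ 76.09 ≈ 1, so the molecular formula is C3H8O2.

C3H8O2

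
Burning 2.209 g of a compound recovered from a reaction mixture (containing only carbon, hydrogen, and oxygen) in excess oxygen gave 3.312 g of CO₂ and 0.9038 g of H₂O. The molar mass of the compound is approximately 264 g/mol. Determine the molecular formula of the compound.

mol C = 3.312 g CO₂ ÷ 44.009 g/mol = 0.075257 mol
mol H = 2 × 0.9038 g H₂O ÷ 18.015 g/mol = 0.10034 mol
mass O = 2.209 − (0.90392 + 0.10114) = 1.2039 g → mol O = 1.2039 ÷ 15.999 = 0.075251 mol
Divide by the smallest (0.075251 mol): C 1.000, H 1.333, O 1.000
Multiplying each by 3 gives whole numbers: C 3.00, H 4.00, O 3.00
Empirical formula: C3H4O3
Empirical-formula mass = 88.06 g/mol; 264 ÷ 88.06 ≈ 3, so the molecular formula is C9H12O9.

C9H12O9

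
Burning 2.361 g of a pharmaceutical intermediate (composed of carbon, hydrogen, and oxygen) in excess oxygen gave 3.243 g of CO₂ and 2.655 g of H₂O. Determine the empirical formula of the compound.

mol C = 3.243 g CO₂ ÷ 44.009 g/mol = 0.073689 mol
mol H = 2 × 2.655 g H₂O ÷ 18.015 g/mol = 0.29475 mol
mass O = 2.361 − (0.88508 + 0.29711) = 1.1788 g → mol O = 1.1788 ÷ 15.999 = 0.073680 mol
Divide by the smallest (0.073680 mol): C 1.000, H 4.000, O 1.000

CH4O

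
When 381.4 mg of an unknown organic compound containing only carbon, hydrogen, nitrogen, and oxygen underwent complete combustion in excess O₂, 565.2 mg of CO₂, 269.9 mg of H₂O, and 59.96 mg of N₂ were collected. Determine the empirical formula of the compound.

C3H7NO2

mol C = 0.5652 g CO₂ ÷ 44.009 g/mol = 0.012843 mol
mol H = 2 × 0.2699 g H₂O ÷ 18.015 g/mol = 0.029964 mol
mol N = 2 × 0.05996 g N₂ ÷ 28.014 g/mol = 0.0042807 mol
mass O = 0.3814 − (0.15426 + 0.030204 + 0.059960) = 0.13698 g → mol O = 0.13698 ÷ 15.999 = 0.0085619 mol
Divide by the smallest (0.0042807 mol): C 3.000, H 7.000, N 1.000, O 2.000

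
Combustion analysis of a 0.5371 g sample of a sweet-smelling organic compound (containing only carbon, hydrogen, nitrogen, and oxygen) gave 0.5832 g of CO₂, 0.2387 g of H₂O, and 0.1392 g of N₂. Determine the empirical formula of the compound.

mol C = 0.5832 g CO₂ ÷ 44.009 g/mol = 0.013252 mol
mol H = 2 × 0.2387 g H₂O ÷ 18.015 g/mol = 0.026500 mol
mol N = 2 × 0.1392 g N₂ ÷ 28.014 g/mol = 0.0099379 mol
mass O = 0.5371 − (0.15917 + 0.026712 + 0.13920) = 0.21202 g → mol O = 0.21202 ÷ 15.999 = 0.013252 mol
Divide by the smallest (0.0099379 mol): C 1.333, H 2.667, N 1.000, O 1.333
Multiplying each by 3 gives whole numbers: C 4.00, H 8.00, N 3.00, O 4.00

C4H8N3O4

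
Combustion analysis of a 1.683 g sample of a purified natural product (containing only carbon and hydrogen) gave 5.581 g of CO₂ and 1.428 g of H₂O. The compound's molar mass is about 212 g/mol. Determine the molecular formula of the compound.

mol C = 5.581 g CO₂ ÷ 44.009 g/mol = 0.12681 mol
mol H = 2 × 1.428 g H₂O ÷ 18.015 g/mol = 0.15853 mol
Divide by the smallest (0.12681 mol): C 1.000, H 1.250
Multiplying each by 4 gives whole numbers: C 4.00, H 5.00
Empirical formula: C4H5
Empirical-formula mass = 53.08 g/mol; 212 ÷ 53.08 ≈ 4, so the molecular formula is C16H20.

C16H20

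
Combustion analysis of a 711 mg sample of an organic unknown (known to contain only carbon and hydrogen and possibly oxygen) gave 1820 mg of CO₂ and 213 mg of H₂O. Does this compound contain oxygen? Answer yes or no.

yes

mol C = 1.82 g CO₂ ÷ 44.009 g/mol = 0.04136 mol
mol H = 2 × 0.213 g H₂O ÷ 18.015 g/mol = 0.02365 mol
C and H account for only 0.5206 g of the 0.711 g sample; the remaining 0.1904 g must be oxygen.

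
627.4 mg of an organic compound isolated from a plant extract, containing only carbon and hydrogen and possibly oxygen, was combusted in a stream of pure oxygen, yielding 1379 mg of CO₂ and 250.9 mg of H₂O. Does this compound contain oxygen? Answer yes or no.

mol C = 1.379 g CO₂ ÷ 44.009 g/mol = 0.031334 mol
mol H = 2 × 0.2509 g H₂O ÷ 18.015 g/mol = 0.027855 mol
C and H account for only 0.40444 g of the 0.6274 g sample; the remaining 0.22296 g must be oxygen.

yes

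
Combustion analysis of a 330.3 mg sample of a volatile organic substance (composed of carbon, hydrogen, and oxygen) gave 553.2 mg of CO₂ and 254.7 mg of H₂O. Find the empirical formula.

mol C = 0.5532 g CO₂ ÷ 44.009 g/mol = 0.012570 mol
mol H = 2 × 0.2547 g H₂O ÷ 18.015 g/mol = 0.028276 mol
mass O = 0.3303 − (0.15098 + 0.028503) = 0.15082 g → mol O = 0.15082 ÷ 15.999 = 0.0094267 mol
Divide by the smallest (0.0094267 mol): C 1.333, H 3.000, O 1.000
Multiplying each by 3 gives whole numbers: C 4.00, H 9.00, O 3.00

C4H9O3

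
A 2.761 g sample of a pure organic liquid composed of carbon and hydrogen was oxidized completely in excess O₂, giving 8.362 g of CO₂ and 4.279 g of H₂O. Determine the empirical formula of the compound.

mol C = 8.362 g CO₂ ÷ 44.009 g/mol = 0.19001 mol
mol H = 2 × 4.279 g H₂O ÷ 18.015 g/mol = 0.47505 mol
Divide by the smallest (0.19001 mol): C 1.000, H 2.500
Multiplying each by 2 gives whole numbers: C 2.00, H 5.00

C2H5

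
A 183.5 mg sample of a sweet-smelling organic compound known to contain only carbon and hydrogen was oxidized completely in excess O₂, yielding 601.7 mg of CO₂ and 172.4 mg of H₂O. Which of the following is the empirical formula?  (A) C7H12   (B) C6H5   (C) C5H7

(C) C5H7

mol C = 0.6017 g CO₂ ÷ 44.009 g/mol = 0.013672 mol
mol H = 2 × 0.1724 g H₂O ÷ 18.015 g/mol = 0.019140 mol
Divide by the smallest (0.013672 mol): C 1.000, H 1.400
Multiplying each by 5 gives whole numbers: C 5.00, H 7.00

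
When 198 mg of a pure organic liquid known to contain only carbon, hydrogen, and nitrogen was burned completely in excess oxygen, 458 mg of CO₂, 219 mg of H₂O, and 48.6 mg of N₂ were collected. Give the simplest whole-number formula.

C3H7N

mol C = 0.458 g CO₂ ÷ 44.009 g/mol = 0.01041 mol
mol H = 2 × 0.219 g H₂O ÷ 18.015 g/mol = 0.02431 mol
mol N = 2 × 0.0486 g N₂ ÷ 28.014 g/mol = 0.003470 mol
Divide by the smallest (0.003470 mol): C 2.999, H 7.007, N 1.000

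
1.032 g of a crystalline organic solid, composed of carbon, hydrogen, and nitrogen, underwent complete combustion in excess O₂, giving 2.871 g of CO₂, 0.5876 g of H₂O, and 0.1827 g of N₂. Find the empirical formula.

mol C = 2.871 g CO₂ ÷ 44.009 g/mol = 0.065237 mol
mol H = 2 × 0.5876 g H₂O ÷ 18.015 g/mol = 0.065235 mol
mol N = 2 × 0.1827 g N₂ ÷ 28.014 g/mol = 0.013043 mol
Divide by the smallest (0.013043 mol): C 5.001, H 5.001, N 1.000

C5H5N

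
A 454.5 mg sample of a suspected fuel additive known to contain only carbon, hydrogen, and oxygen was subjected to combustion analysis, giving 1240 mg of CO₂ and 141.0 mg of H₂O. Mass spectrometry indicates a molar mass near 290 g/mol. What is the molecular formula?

mol C = 1.240 g CO₂ ÷ 44.009 g/mol = 0.028176 mol
mol H = 2 × 0.1410 g H₂O ÷ 18.015 g/mol = 0.015654 mol
mass O = 0.4545 − (0.33842 + 0.015779) = 0.10030 g → mol O = 0.10030 ÷ 15.999 = 0.0062691 mol
Divide by the smallest (0.0062691 mol): C 4.494, H 2.497, O 1.000
Multiplying each by 2 gives whole numbers: C 8.99, H 4.99, O 2.00
Empirical formula: C9H5O2
Empirical-formula mass = 145.14 g/mol; 290 ÷ 145.14 ≈ 2, so the molecular formula is C18H10O4.

C18H10O4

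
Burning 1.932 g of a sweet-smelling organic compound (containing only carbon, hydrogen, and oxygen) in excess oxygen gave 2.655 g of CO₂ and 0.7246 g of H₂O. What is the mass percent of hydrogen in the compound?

mol C = 2.655 g CO₂ ÷ 44.009 g/mol = 0.060329 mol
mol H = 2 × 0.7246 g H₂O ÷ 18.015 g/mol = 0.080444 mol
mass O = 1.932 − (0.72461 + 0.081088) = 1.1263 g → mol O = 1.1263 ÷ 15.999 = 0.070399 mol
mass % H = 0.081088 g ÷ 1.932 g × 100%

4.20%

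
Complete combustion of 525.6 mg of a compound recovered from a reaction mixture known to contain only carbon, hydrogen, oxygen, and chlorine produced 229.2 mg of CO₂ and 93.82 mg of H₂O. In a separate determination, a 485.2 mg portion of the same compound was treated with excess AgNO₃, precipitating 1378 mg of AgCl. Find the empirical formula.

CH2Cl2O

mol C = 0.2292 g CO₂ ÷ 44.009 g/mol = 0.0052080 mol
mol H = 2 × 0.09382 g H₂O ÷ 18.015 g/mol = 0.010416 mol
From the AgCl data: mol Cl per gram of compound = (1.378 ÷ 143.318) ÷ 0.4852 = 0.019817 mol/g, so in the 0.5256 g combustion sample mol Cl = 0.010416 mol
mass O = 0.5256 − (0.062554 + 0.010499 + 0.36923) = 0.083315 g → mol O = 0.083315 ÷ 15.999 = 0.0052075 mol
Divide by the smallest (0.0052075 mol): C 1.000, H 2.000, Cl 2.000, O 1.000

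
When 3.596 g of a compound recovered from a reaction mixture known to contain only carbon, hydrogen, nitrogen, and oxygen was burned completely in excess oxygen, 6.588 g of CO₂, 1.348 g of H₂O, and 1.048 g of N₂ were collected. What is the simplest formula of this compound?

mol C = 6.588 g CO₂ ÷ 44.009 g/mol = 0.14970 mol
mol H = 2 × 1.348 g H₂O ÷ 18.015 g/mol = 0.14965 mol
mol N = 2 × 1.048 g N₂ ÷ 28.014 g/mol = 0.074820 mol
mass O = 3.596 − (1.7980 + 0.15085 + 1.0480) = 0.59914 g → mol O = 0.59914 ÷ 15.999 = 0.037449 mol
Divide by the smallest (0.037449 mol): C 3.997, H 3.996, N 1.998, O 1.000

C4H4N2O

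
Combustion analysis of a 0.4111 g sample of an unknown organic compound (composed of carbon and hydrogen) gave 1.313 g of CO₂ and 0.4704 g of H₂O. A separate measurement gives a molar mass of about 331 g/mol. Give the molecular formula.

C24H42

mol C = 1.313 g CO₂ ÷ 44.009 g/mol = 0.029835 mol
mol H = 2 × 0.4704 g H₂O ÷ 18.015 g/mol = 0.052223 mol
Divide by the smallest (0.029835 mol): C 1.000, H 1.750
Multiplying each by 4 gives whole numbers: C 4.00, H 7.00
Empirical formula: C4H7
Empirical-formula mass = 55.10 g/mol; 331 ÷ 55.10 ≈ 6, so the molecular formula is C24H42.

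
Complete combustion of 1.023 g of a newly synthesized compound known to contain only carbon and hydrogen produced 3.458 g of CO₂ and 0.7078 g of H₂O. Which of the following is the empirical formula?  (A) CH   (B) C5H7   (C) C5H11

(A) CH

mol C = 3.458 g CO₂ ÷ 44.009 g/mol = 0.078575 mol
mol H = 2 × 0.7078 g H₂O ÷ 18.015 g/mol = 0.078579 mol
Divide by the smallest (0.078575 mol): C 1.000, H 1.000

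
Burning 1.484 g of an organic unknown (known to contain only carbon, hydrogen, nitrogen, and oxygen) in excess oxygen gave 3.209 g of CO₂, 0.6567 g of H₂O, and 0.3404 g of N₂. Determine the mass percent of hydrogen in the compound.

4.95%

mol C = 3.209 g CO₂ ÷ 44.009 g/mol = 0.072917 mol
mol H = 2 × 0.6567 g H₂O ÷ 18.015 g/mol = 0.072906 mol
mol N = 2 × 0.3404 g N₂ ÷ 28.014 g/mol = 0.024302 mol
mass O = 1.484 − (0.87580 + 0.073489 + 0.34040) = 0.19431 g → mol O = 0.19431 ÷ 15.999 = 0.012145 mol
mass % H = 0.073489 g ÷ 1.484 g × 100%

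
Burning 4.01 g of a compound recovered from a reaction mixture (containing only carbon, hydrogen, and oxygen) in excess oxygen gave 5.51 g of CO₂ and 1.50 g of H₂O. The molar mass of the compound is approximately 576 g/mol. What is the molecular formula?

C18H24O21

mol C = 5.51 g CO₂ ÷ 44.009 g/mol = 0.1252 mol
mol H = 2 × 1.50 g H₂O ÷ 18.015 g/mol = 0.1665 mol
mass O = 4.01 − (1.504 + 0.1679) = 2.338 g → mol O = 2.338 ÷ 15.999 = 0.1462 mol
Divide by the smallest (0.1252 mol): C 1.000, H 1.330, O 1.167
Multiplying each by 6 gives whole numbers: C 6.00, H 7.98, O 7.00
Empirical formula: C6H8O7
Empirical-formula mass = 192.12 g/mol; 576 ÷ 192.12 ≈ 3, so the molecular formula is C18H24O21.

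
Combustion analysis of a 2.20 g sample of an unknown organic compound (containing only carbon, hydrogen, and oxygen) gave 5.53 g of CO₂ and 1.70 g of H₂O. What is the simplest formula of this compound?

mol C = 5.53 g CO₂ ÷ 44.009 g/mol = 0.1257 mol
mol H = 2 × 1.70 g H₂O ÷ 18.015 g/mol = 0.1887 mol
mass O = 2.20 − (1.509 + 0.1902) = 0.5005 g → mol O = 0.5005 ÷ 15.999 = 0.03128 mol
Divide by the smallest (0.03128 mol): C 4.017, H 6.033, O 1.000

C4H6O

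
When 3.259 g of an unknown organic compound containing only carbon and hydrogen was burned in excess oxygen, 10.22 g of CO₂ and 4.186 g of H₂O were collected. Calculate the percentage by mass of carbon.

mol C = 10.22 g CO₂ ÷ 44.009 g/mol = 0.23223 mol
mol H = 2 × 4.186 g H₂O ÷ 18.015 g/mol = 0.46472 mol
mass % C = 2.7893 g ÷ 3.259 g × 100%

85.59%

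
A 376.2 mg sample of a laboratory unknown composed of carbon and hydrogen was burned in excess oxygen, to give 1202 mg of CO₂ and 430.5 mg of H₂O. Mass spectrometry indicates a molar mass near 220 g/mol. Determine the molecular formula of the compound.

C16H28

mol C = 1.202 g CO₂ ÷ 44.009 g/mol = 0.027313 mol
mol H = 2 × 0.4305 g H₂O ÷ 18.015 g/mol = 0.047794 mol
Divide by the smallest (0.027313 mol): C 1.000, H 1.750
Multiplying each by 4 gives whole numbers: C 4.00, H 7.00
Empirical formula: C4H7
Empirical-formula mass = 55.10 g/mol; 220 ÷ 55.10 ≈ 4, so the molecular formula is C16H28.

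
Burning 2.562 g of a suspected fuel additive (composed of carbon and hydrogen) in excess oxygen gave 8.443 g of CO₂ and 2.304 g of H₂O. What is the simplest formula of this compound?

mol C = 8.443 g CO₂ ÷ 44.009 g/mol = 0.19185 mol
mol H = 2 × 2.304 g H₂O ÷ 18.015 g/mol = 0.25579 mol
Divide by the smallest (0.19185 mol): C 1.000, H 1.333
Multiplying each by 3 gives whole numbers: C 3.00, H 4.00

C3H4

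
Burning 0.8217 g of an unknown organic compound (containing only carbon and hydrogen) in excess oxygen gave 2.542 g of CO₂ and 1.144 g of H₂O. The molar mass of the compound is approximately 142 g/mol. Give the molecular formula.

C10H22

mol C = 2.542 g CO₂ ÷ 44.009 g/mol = 0.057761 mol
mol H = 2 × 1.144 g H₂O ÷ 18.015 g/mol = 0.12701 mol
Divide by the smallest (0.057761 mol): C 1.000, H 2.199
Multiplying each by 5 gives whole numbers: C 5.00, H 10.99
Empirical formula: C5H11
Empirical-formula mass = 71.14 g/mol; 142 ÷ 71.14 ≈ 2, so the molecular formula is C10H22.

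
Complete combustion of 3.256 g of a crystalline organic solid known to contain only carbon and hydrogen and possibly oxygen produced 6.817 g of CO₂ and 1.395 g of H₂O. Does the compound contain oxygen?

yes

mol C = 6.817 g CO₂ ÷ 44.009 g/mol = 0.15490 mol
mol H = 2 × 1.395 g H₂O ÷ 18.015 g/mol = 0.15487 mol
C and H account for only 2.0166 g of the 3.256 g sample; the remaining 1.2394 g must be oxygen.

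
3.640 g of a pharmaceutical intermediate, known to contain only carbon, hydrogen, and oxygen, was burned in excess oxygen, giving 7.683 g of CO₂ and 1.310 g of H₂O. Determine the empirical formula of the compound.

mol C = 7.683 g CO₂ ÷ 44.009 g/mol = 0.17458 mol
mol H = 2 × 1.310 g H₂O ÷ 18.015 g/mol = 0.14543 mol
mass O = 3.640 − (2.0969 + 0.14660) = 1.3965 g → mol O = 1.3965 ÷ 15.999 = 0.087290 mol
Divide by the smallest (0.087290 mol): C 2.000, H 1.666, O 1.000
Multiplying each by 3 gives whole numbers: C 6.00, H 5.00, O 3.00

C6H5O3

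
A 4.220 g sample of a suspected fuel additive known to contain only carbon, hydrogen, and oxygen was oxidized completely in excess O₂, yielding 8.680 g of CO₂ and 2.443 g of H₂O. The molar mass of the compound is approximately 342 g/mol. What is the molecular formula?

mol C = 8.680 g CO₂ ÷ 44.009 g/mol = 0.19723 mol
mol H = 2 × 2.443 g H₂O ÷ 18.015 g/mol = 0.27122 mol
mass O = 4.220 − (2.3690 + 0.27339) = 1.5777 g → mol O = 1.5777 ÷ 15.999 = 0.098610 mol
Divide by the smallest (0.098610 mol): C 2.000, H 2.750, O 1.000
Multiplying each by 4 gives whole numbers: C 8.00, H 11.00, O 4.00
Empirical formula: C8H11O4
Empirical-formula mass = 171.17 g/mol; 342 ÷ 171.17 ≈ 2, so the molecular formula is C16H22O8.

C16H22O8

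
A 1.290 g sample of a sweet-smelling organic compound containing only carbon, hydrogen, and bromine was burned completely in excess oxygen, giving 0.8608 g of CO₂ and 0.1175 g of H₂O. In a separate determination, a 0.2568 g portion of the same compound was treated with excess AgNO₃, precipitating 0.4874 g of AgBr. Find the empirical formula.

C3H2Br2

mol C = 0.8608 g CO₂ ÷ 44.009 g/mol = 0.019560 mol
mol H = 2 × 0.1175 g H₂O ÷ 18.015 g/mol = 0.013045 mol
From the AgBr data: mol Br per gram of compound = (0.4874 ÷ 187.772) ÷ 0.2568 = 0.010108 mol/g, so in the 1.290 g combustion sample mol Br = 0.013039 mol
Divide by the smallest (0.013039 mol): C 1.500, H 1.000, Br 1.000
Multiplying each by 2 gives whole numbers: C 3.00, H 2.00, Br 2.00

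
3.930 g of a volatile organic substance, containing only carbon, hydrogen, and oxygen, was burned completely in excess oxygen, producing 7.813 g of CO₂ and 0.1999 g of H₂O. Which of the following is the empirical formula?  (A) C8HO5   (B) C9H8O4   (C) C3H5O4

mol C = 7.813 g CO₂ ÷ 44.009 g/mol = 0.17753 mol
mol H = 2 × 0.1999 g H₂O ÷ 18.015 g/mol = 0.022193 mol
mass O = 3.930 − (2.1323 + 0.022370) = 1.7753 g → mol O = 1.7753 ÷ 15.999 = 0.11096 mol
Divide by the smallest (0.022193 mol): C 8.000, H 1.000, O 5.000

(A) C8HO5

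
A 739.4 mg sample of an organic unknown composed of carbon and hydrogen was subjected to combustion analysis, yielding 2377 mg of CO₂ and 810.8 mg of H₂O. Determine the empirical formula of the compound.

C3H5

mol C = 2.377 g CO₂ ÷ 44.009 g/mol = 0.054012 mol
mol H = 2 × 0.8108 g H₂O ÷ 18.015 g/mol = 0.090014 mol
Divide by the smallest (0.054012 mol): C 1.000, H 1.667
Multiplying each by 3 gives whole numbers: C 3.00, H 5.00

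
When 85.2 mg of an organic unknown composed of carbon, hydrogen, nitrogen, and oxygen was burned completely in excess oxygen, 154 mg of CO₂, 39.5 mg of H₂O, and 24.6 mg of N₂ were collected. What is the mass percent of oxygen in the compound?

16.6%

mol C = 0.154 g CO₂ ÷ 44.009 g/mol = 0.003499 mol
mol H = 2 × 0.0395 g H₂O ÷ 18.015 g/mol = 0.004385 mol
mol N = 2 × 0.0246 g N₂ ÷ 28.014 g/mol = 0.001756 mol
mass O = 0.0852 − (0.04203 + 0.004420 + 0.02460) = 0.01415 g → mol O = 0.01415 ÷ 15.999 = 0.0008844 mol
mass % O = 0.01415 g ÷ 0.0852 g × 100%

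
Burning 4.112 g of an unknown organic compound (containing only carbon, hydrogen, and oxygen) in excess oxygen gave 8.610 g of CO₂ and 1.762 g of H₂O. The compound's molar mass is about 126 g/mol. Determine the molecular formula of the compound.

mol C = 8.610 g CO₂ ÷ 44.009 g/mol = 0.19564 mol
mol H = 2 × 1.762 g H₂O ÷ 18.015 g/mol = 0.19561 mol
mass O = 4.112 − (2.3499 + 0.19718) = 1.5650 g → mol O = 1.5650 ÷ 15.999 = 0.097817 mol
Divide by the smallest (0.097817 mol): C 2.000, H 2.000, O 1.000
Empirical formula: C2H2O
Empirical-formula mass = 42.04 g/mol; 126 ÷ 42.04 ≈ 3, so the molecular formula is C6H6O3.

C6H6O3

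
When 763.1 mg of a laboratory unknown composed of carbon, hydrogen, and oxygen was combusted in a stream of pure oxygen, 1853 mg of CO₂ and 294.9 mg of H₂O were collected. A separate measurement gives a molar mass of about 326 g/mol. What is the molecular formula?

mol C = 1.853 g CO₂ ÷ 44.009 g/mol = 0.042105 mol
mol H = 2 × 0.2949 g H₂O ÷ 18.015 g/mol = 0.032739 mol
mass O = 0.7631 − (0.50572 + 0.033001) = 0.22438 g → mol O = 0.22438 ÷ 15.999 = 0.014024 mol
Divide by the smallest (0.014024 mol): C 3.002, H 2.334, O 1.000
Multiplying each by 3 gives whole numbers: C 9.01, H 7.00, O 3.00
Empirical formula: C9H7O3
Empirical-formula mass = 163.15 g/mol; 326 ÷ 163.15 ≈ 2, so the molecular formula is C18H14O6.

C18H14O6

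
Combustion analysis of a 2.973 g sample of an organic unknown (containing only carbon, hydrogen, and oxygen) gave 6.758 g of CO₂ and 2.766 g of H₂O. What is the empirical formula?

C3H6O

mol C = 6.758 g CO₂ ÷ 44.009 g/mol = 0.15356 mol
mol H = 2 × 2.766 g H₂O ÷ 18.015 g/mol = 0.30708 mol
mass O = 2.973 − (1.8444 + 0.30953) = 0.81906 g → mol O = 0.81906 ÷ 15.999 = 0.051195 mol
Divide by the smallest (0.051195 mol): C 3.000, H 5.998, O 1.000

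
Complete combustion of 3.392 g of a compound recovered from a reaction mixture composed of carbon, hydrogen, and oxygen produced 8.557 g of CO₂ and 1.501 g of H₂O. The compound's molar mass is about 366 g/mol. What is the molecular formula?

mol C = 8.557 g CO₂ ÷ 44.009 g/mol = 0.19444 mol
mol H = 2 × 1.501 g H₂O ÷ 18.015 g/mol = 0.16664 mol
mass O = 3.392 − (2.3354 + 0.16797) = 0.88864 g → mol O = 0.88864 ÷ 15.999 = 0.055543 mol
Divide by the smallest (0.055543 mol): C 3.501, H 3.000, O 1.000
Multiplying each by 2 gives whole numbers: C 7.00, H 6.00, O 2.00
Empirical formula: C7H6O2
Empirical-formula mass = 122.12 g/mol; 366 ÷ 122.12 ≈ 3, so the molecular formula is C21H18O6.

C21H18O6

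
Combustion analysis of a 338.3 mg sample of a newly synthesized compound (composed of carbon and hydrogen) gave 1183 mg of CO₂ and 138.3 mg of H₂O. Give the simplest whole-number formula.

C7H4

mol C = 1.183 g CO₂ ÷ 44.009 g/mol = 0.026881 mol
mol H = 2 × 0.1383 g H₂O ÷ 18.015 g/mol = 0.015354 mol
Divide by the smallest (0.015354 mol): C 1.751, H 1.000
Multiplying each by 4 gives whole numbers: C 7.00, H 4.00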